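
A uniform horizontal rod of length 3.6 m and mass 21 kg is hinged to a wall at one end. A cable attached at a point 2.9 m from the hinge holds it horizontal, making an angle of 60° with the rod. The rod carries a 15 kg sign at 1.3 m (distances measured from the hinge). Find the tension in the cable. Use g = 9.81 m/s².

Choose the hinge as the axis so the unknown hinge reaction has zero arm there.
Beam weight: 21 × 9.81 = 206 N down at 1.8 m → arm 1.8 m, τ = 206 × 1.8 = 370.8 N·m clockwise.
Sign: 15 × 9.81 = 147.2 N down at 1.3 m → arm 1.3 m, τ = 147.2 × 1.3 = 191.4 N·m clockwise.
Total clockwise load moment = 562.2 N·m.
The cable tension T acts at 2.9 m; only its component perpendicular to the rod, T sinθ, produces torque. sin 60° = 0.866.
Balancing moments: T × 2.9 × 0.866 = 562.2, giving T = 562.2 / 2.511 = 224 N.

T ≈ 224 N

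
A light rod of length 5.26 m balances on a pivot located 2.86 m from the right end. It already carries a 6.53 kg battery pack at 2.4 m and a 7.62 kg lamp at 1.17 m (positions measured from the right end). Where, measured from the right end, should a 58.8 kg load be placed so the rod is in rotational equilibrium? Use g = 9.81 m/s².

About the pivot (at 2.86 m from the right end):
Battery pack: 6.53 × 9.81 = 64.06 N down at 2.4 m → arm 0.46 m, τ = 64.06 × 0.46 = 29.47 N·m clockwise.
Lamp: 7.62 × 9.81 = 74.75 N down at 1.17 m → arm 1.69 m, τ = 74.75 × 1.69 = 126.3 N·m clockwise.
Net moment of existing loads = 155.8 N·m clockwise.
The load weighs 58.8 × 9.81 = 576.8 N and must supply an equal counterclockwise moment, so its lever arm about the pivot is 155.8 / 576.8 = 0.27 m.
That puts it at 2.86 + 0.27 = 3.13 m from the right end.

x ≈ 3.13 m from the right end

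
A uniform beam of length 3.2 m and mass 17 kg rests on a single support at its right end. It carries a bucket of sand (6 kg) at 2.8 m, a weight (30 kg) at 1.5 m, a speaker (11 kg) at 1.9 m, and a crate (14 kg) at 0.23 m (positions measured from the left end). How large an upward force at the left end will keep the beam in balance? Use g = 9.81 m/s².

F ≈ 418 N

Sum moments about the right end (the unknown pivot reaction has zero arm there).
Beam weight: 17 × 9.81 = 166.8 N down at 1.6 m → arm 1.6 m, τ = 166.8 × 1.6 = 266.9 N·m counterclockwise.
Bucket of sand: 6 × 9.81 = 58.86 N down at 2.8 m → arm 0.4 m, τ = 58.86 × 0.4 = 23.54 N·m counterclockwise.
Weight: 30 × 9.81 = 294.3 N down at 1.5 m → arm 1.7 m, τ = 294.3 × 1.7 = 500.3 N·m counterclockwise.
Speaker: 11 × 9.81 = 107.9 N down at 1.9 m → arm 1.3 m, τ = 107.9 × 1.3 = 140.3 N·m counterclockwise.
Crate: 14 × 9.81 = 137.3 N down at 0.23 m → arm 2.97 m, τ = 137.3 × 2.97 = 407.8 N·m counterclockwise.
Net moment of the loads = 1339 N·m counterclockwise.
The upward force F acts at the left end, arm 3.2 m, giving F × 3.2 clockwise.
Στ = 0 ⇒ F × 3.2 = 1339 ⇒ F = 1339 / 3.2 = 418 N.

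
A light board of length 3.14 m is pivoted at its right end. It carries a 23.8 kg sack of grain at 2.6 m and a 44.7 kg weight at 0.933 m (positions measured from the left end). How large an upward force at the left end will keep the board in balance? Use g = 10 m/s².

About the right end:
Sack of grain: 23.8 × 10 = 238 N down at 2.6 m → arm 0.54 m, τ = 238 × 0.54 = 128.5 N·m counterclockwise.
Weight: 44.7 × 10 = 447 N down at 0.933 m → arm 2.207 m, τ = 447 × 2.207 = 986.5 N·m counterclockwise.
Net moment of the loads = 1115 N·m counterclockwise.
The upward force F acts at the left end, arm 3.14 m, giving F × 3.14 clockwise.
Στ = 0 ⇒ F × 3.14 = 1115 ⇒ F = 1115 / 3.14 = 355 N.

F ≈ 355 N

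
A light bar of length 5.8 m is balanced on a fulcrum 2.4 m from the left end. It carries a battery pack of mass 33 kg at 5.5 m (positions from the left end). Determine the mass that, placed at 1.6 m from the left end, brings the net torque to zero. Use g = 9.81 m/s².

m ≈ 128 kg

Take moments about the fulcrum (at 2.4 m from the left end).
Battery pack: 33 × 9.81 = 323.7 N down at 5.5 m → arm 3.1 m, τ = 323.7 × 3.1 = 1003 N·m clockwise.
Net moment of known loads = 1003 N·m clockwise.
An unknown mass m at 1.6 m has arm 0.8 m; its moment is m·g·0.8 counterclockwise.
For rotational equilibrium, m × 9.81 × 0.8 = 1003, so m = 1003 / (9.81 × 0.8) = 128 kg.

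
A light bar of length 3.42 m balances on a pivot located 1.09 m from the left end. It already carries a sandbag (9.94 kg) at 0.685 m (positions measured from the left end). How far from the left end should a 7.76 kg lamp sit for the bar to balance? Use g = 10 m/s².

x ≈ 1.61 m from the left end

Taking torques about the pivot (at 1.09 m from the left end):
Sandbag: 9.94 × 10 = 99.4 N down at 0.685 m → arm 0.405 m, τ = 99.4 × 0.405 = 40.26 N·m counterclockwise.
Net moment of existing loads = 40.26 N·m counterclockwise.
The lamp weighs 7.76 × 10 = 77.6 N and must supply an equal clockwise moment, so its lever arm about the pivot is 40.26 / 77.6 = 0.519 m.
That puts it at 1.09 + 0.519 = 1.61 m from the left end.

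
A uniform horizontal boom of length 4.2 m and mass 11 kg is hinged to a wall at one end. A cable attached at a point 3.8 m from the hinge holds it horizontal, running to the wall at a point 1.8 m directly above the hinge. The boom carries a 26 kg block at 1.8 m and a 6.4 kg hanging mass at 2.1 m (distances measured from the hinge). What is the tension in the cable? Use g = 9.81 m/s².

Take moments about the hinge.
Beam weight: 11 × 9.81 = 107.9 N down at 2.1 m → arm 2.1 m, τ = 107.9 × 2.1 = 226.6 N·m clockwise.
Block: 26 × 9.81 = 255.1 N down at 1.8 m → arm 1.8 m, τ = 255.1 × 1.8 = 459.2 N·m clockwise.
Hanging mass: 6.4 × 9.81 = 62.78 N down at 2.1 m → arm 2.1 m, τ = 62.78 × 2.1 = 131.8 N·m clockwise.
Total clockwise load moment = 817.6 N·m.
The cable tension T acts at 3.8 m; only its component perpendicular to the boom, T sinθ, produces torque. sinθ = h/√(h²+d²) = 1.8/√(1.8²+3.8²) = 0.4281.
Balancing moments: T × 3.8 × 0.4281 = 817.6, giving T = 817.6 / 1.627 = 503 N.

T ≈ 503 N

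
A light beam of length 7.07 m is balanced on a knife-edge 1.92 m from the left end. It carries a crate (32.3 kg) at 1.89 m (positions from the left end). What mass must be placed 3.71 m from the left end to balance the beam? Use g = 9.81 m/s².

m ≈ 0.541 kg

About the knife-edge (at 1.92 m from the left end):
Crate: 32.3 × 9.81 = 316.9 N down at 1.89 m → arm 0.03 m, τ = 316.9 × 0.03 = 9.507 N·m counterclockwise.
Net moment of known loads = 9.507 N·m counterclockwise.
An unknown mass m at 3.71 m has arm 1.79 m; its moment is m·g·1.79 clockwise.
For rotational equilibrium, m × 9.81 × 1.79 = 9.507, so m = 9.507 / (9.81 × 1.79) = 0.541 kg.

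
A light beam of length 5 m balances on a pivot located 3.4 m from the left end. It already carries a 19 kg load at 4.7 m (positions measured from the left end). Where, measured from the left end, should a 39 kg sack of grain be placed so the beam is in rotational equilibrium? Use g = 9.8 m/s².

x ≈ 2.77 m from the left end

About the pivot (at 3.4 m from the left end):
Load: 19 × 9.8 = 186.2 N down at 4.7 m → arm 1.3 m, τ = 186.2 × 1.3 = 242.1 N·m clockwise.
Net moment of existing loads = 242.1 N·m clockwise.
The sack of grain weighs 39 × 9.8 = 382.2 N and must supply an equal counterclockwise moment, so its lever arm about the pivot is 242.1 / 382.2 = 0.633 m.
That puts it at 3.4 − 0.633 = 2.77 m from the left end.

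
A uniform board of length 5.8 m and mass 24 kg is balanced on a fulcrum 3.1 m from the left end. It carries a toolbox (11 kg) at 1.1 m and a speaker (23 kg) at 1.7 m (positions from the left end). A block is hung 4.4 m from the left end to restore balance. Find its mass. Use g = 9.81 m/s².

m ≈ 45.4 kg

Choose the fulcrum (at 3.1 m from the left end) as the axis so the support reaction has zero arm there.
Beam weight: 24 × 9.81 = 235.4 N down at 2.9 m → arm 0.2 m, τ = 235.4 × 0.2 = 47.08 N·m counterclockwise.
Toolbox: 11 × 9.81 = 107.9 N down at 1.1 m → arm 2 m, τ = 107.9 × 2 = 215.8 N·m counterclockwise.
Speaker: 23 × 9.81 = 225.6 N down at 1.7 m → arm 1.4 m, τ = 225.6 × 1.4 = 315.8 N·m counterclockwise.
Net moment of known loads = 578.7 N·m counterclockwise.
An unknown mass m at 4.4 m has arm 1.3 m; its moment is m·g·1.3 clockwise.
Στ = 0 ⇒ m × 9.81 × 1.3 = 578.7 ⇒ m = 578.7 / (9.81 × 1.3) = 45.4 kg.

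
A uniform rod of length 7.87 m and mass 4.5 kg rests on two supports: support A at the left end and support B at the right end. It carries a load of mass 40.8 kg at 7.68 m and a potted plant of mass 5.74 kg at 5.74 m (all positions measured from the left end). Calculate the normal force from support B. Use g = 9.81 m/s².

Take moments about support A.
Beam weight: 4.5 × 9.81 = 44.15 N down at 3.935 m → arm 3.935 m, τ = 44.15 × 3.935 = 173.7 N·m clockwise.
Load: 40.8 × 9.81 = 400.2 N down at 7.68 m → arm 7.68 m, τ = 400.2 × 7.68 = 3074 N·m clockwise.
Potted plant: 5.74 × 9.81 = 56.31 N down at 5.74 m → arm 5.74 m, τ = 56.31 × 5.74 = 323.2 N·m clockwise.
Net load moment about support A = 3571 N·m clockwise.
Reaction R at support B is upward at 7.87 m, arm 7.87 m → moment R × 7.87 counterclockwise.
Balancing moments: R × 7.87 = 3571, giving R = 454 N.

R_B ≈ 454 N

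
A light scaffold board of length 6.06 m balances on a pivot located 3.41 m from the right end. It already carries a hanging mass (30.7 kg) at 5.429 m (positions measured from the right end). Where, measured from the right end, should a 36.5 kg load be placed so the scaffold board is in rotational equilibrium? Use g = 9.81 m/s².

Taking torques about the pivot (at 3.41 m from the right end):
Hanging mass: 30.7 × 9.81 = 301.2 N down at 5.429 m → arm 2.019 m, τ = 301.2 × 2.019 = 608.1 N·m counterclockwise.
Net moment of existing loads = 608.1 N·m counterclockwise.
The load weighs 36.5 × 9.81 = 358.1 N and must supply an equal clockwise moment, so its lever arm about the pivot is 608.1 / 358.1 = 1.7 m.
That puts it at 3.41 − 1.7 = 1.71 m from the right end.

x ≈ 1.71 m from the right end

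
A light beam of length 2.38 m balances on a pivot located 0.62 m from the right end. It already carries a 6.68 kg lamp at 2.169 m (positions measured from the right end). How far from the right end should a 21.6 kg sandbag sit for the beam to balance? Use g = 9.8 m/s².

x ≈ 0.141 m from the right end

About the pivot (at 0.62 m from the right end):
Lamp: 6.68 × 9.8 = 65.46 N down at 2.169 m → arm 1.549 m, τ = 65.46 × 1.549 = 101.4 N·m counterclockwise.
Net moment of existing loads = 101.4 N·m counterclockwise.
The sandbag weighs 21.6 × 9.8 = 211.7 N and must supply an equal clockwise moment, so its lever arm about the pivot is 101.4 / 211.7 = 0.479 m.
That puts it at 0.62 − 0.479 = 0.141 m from the right end.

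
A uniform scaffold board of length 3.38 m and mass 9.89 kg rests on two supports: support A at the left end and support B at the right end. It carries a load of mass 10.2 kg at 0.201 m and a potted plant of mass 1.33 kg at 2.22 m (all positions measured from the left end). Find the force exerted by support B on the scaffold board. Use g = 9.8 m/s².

R_B ≈ 63 N

Taking torques about support A:
Beam weight: 9.89 × 9.8 = 96.92 N down at 1.69 m → arm 1.69 m, τ = 96.92 × 1.69 = 163.8 N·m clockwise.
Load: 10.2 × 9.8 = 99.96 N down at 0.201 m → arm 0.201 m, τ = 99.96 × 0.201 = 20.09 N·m clockwise.
Potted plant: 1.33 × 9.8 = 13.03 N down at 2.22 m → arm 2.22 m, τ = 13.03 × 2.22 = 28.93 N·m clockwise.
Net load moment about support A = 212.8 N·m clockwise.
Reaction R at support B is upward at 3.38 m, arm 3.38 m → moment R × 3.38 counterclockwise.
For rotational equilibrium, R × 3.38 = 212.8, so R = 63 N.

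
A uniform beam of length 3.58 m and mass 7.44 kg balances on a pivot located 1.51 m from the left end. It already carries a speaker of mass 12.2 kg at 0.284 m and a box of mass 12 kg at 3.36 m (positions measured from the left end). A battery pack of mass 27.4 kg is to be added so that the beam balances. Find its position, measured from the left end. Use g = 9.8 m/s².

x ≈ 1.17 m from the left end

Sum moments about the pivot (at 1.51 m from the left end) (the support reaction has zero arm there).
Beam weight: 7.44 × 9.8 = 72.91 N down at 1.79 m → arm 0.28 m, τ = 72.91 × 0.28 = 20.41 N·m clockwise.
Speaker: 12.2 × 9.8 = 119.6 N down at 0.284 m → arm 1.226 m, τ = 119.6 × 1.226 = 146.6 N·m counterclockwise.
Box: 12 × 9.8 = 117.6 N down at 3.36 m → arm 1.85 m, τ = 117.6 × 1.85 = 217.6 N·m clockwise.
Net moment of existing loads = 91.41 N·m clockwise.
The battery pack weighs 27.4 × 9.8 = 268.5 N and must supply an equal counterclockwise moment, so its lever arm about the pivot is 91.41 / 268.5 = 0.34 m.
That puts it at 1.51 − 0.34 = 1.17 m from the left end.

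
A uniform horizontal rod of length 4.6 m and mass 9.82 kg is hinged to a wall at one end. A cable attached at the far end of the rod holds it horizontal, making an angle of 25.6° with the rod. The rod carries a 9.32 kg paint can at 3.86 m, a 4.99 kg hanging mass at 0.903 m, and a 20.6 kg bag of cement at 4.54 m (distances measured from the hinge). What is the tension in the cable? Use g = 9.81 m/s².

T ≈ 773 N

About the hinge:
Beam weight: 9.82 × 9.81 = 96.33 N down at 2.3 m → arm 2.3 m, τ = 96.33 × 2.3 = 221.6 N·m clockwise.
Paint can: 9.32 × 9.81 = 91.43 N down at 3.86 m → arm 3.86 m, τ = 91.43 × 3.86 = 352.9 N·m clockwise.
Hanging mass: 4.99 × 9.81 = 48.95 N down at 0.903 m → arm 0.903 m, τ = 48.95 × 0.903 = 44.2 N·m clockwise.
Bag of cement: 20.6 × 9.81 = 202.1 N down at 4.54 m → arm 4.54 m, τ = 202.1 × 4.54 = 917.5 N·m clockwise.
Total clockwise load moment = 1536 N·m.
The cable tension T acts at 4.6 m; only its component perpendicular to the rod, T sinθ, produces torque. sin 25.6° = 0.4321.
Balancing moments: T × 4.6 × 0.4321 = 1536, giving T = 1536 / 1.988 = 773 N.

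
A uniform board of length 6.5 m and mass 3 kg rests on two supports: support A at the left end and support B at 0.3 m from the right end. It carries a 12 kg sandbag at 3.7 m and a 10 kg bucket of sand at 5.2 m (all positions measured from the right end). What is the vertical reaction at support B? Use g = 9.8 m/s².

R_B ≈ 89.1 N

Sum moments about support A (its reaction then has zero moment arm).
Beam weight: 3 × 9.8 = 29.4 N down at 3.25 m → arm 3.25 m, τ = 29.4 × 3.25 = 95.55 N·m clockwise.
Sandbag: 12 × 9.8 = 117.6 N down at 3.7 m → arm 2.8 m, τ = 117.6 × 2.8 = 329.3 N·m clockwise.
Bucket of sand: 10 × 9.8 = 98 N down at 5.2 m → arm 1.3 m, τ = 98 × 1.3 = 127.4 N·m clockwise.
Net load moment about support A = 552.2 N·m clockwise.
Reaction R at support B is upward at 0.3 m, arm 6.2 m → moment R × 6.2 counterclockwise.
Setting net torque to zero: R × 6.2 = 552.2 → R = 89.1 N.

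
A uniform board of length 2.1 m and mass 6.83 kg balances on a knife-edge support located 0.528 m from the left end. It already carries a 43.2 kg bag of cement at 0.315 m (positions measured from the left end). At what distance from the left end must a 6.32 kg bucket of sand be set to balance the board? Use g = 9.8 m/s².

x ≈ 1.42 m from the left end

Taking torques about the knife-edge support (at 0.528 m from the left end):
Beam weight: 6.83 × 9.8 = 66.93 N down at 1.05 m → arm 0.522 m, τ = 66.93 × 0.522 = 34.94 N·m clockwise.
Bag of cement: 43.2 × 9.8 = 423.4 N down at 0.315 m → arm 0.213 m, τ = 423.4 × 0.213 = 90.18 N·m counterclockwise.
Net moment of existing loads = 55.24 N·m counterclockwise.
The bucket of sand weighs 6.32 × 9.8 = 61.94 N and must supply an equal clockwise moment, so its lever arm about the knife-edge support is 55.24 / 61.94 = 0.892 m.
That puts it at 0.528 + 0.892 = 1.42 m from the left end.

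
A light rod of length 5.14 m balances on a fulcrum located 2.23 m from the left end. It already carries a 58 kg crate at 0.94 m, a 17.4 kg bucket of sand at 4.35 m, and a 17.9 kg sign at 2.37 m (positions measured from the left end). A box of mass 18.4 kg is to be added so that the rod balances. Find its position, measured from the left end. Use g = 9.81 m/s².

Choose the fulcrum (at 2.23 m from the left end) as the axis so the support reaction has zero arm there.
Crate: 58 × 9.81 = 569 N down at 0.94 m → arm 1.29 m, τ = 569 × 1.29 = 734 N·m counterclockwise.
Bucket of sand: 17.4 × 9.81 = 170.7 N down at 4.35 m → arm 2.12 m, τ = 170.7 × 2.12 = 361.9 N·m clockwise.
Sign: 17.9 × 9.81 = 175.6 N down at 2.37 m → arm 0.14 m, τ = 175.6 × 0.14 = 24.58 N·m clockwise.
Net moment of existing loads = 347.5 N·m counterclockwise.
The box weighs 18.4 × 9.81 = 180.5 N and must supply an equal clockwise moment, so its lever arm about the fulcrum is 347.5 / 180.5 = 1.93 m.
That puts it at 2.23 + 1.93 = 4.16 m from the left end.

x ≈ 4.16 m from the left end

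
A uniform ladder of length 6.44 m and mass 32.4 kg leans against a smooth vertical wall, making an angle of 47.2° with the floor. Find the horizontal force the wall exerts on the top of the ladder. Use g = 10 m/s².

N_wall ≈ 150 N

About the foot of the ladder:
Ladder weight 32.4×10 = 324 N acts at 3.22 m along the ladder; its horizontal arm is 3.22·cos47.2° = 2.188 m → τ = 708.9 N·m clockwise.
Wall normal N acts horizontally at the top; its moment arm is the height L sinθ = 6.44·sin47.2° = 4.725 m, counterclockwise.
Στ = 0 ⇒ N × 4.725 = 708.9 ⇒ N = 150 N.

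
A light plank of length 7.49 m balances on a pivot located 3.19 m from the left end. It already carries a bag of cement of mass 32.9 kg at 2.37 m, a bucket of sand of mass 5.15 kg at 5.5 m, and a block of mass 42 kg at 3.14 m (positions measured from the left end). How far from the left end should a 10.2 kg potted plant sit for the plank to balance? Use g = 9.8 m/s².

Taking torques about the pivot (at 3.19 m from the left end):
Bag of cement: 32.9 × 9.8 = 322.4 N down at 2.37 m → arm 0.82 m, τ = 322.4 × 0.82 = 264.4 N·m counterclockwise.
Bucket of sand: 5.15 × 9.8 = 50.47 N down at 5.5 m → arm 2.31 m, τ = 50.47 × 2.31 = 116.6 N·m clockwise.
Block: 42 × 9.8 = 411.6 N down at 3.14 m → arm 0.05 m, τ = 411.6 × 0.05 = 20.58 N·m counterclockwise.
Net moment of existing loads = 168.4 N·m counterclockwise.
The potted plant weighs 10.2 × 9.8 = 99.96 N and must supply an equal clockwise moment, so its lever arm about the pivot is 168.4 / 99.96 = 1.68 m.
That puts it at 3.19 + 1.68 = 4.87 m from the left end.

x ≈ 4.87 m from the left end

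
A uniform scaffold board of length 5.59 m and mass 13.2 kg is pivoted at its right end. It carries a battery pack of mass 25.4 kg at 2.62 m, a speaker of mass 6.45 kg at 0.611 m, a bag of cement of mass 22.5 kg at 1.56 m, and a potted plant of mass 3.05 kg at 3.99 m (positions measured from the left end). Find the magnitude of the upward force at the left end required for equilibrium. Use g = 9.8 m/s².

F ≈ 421 N

Take moments about the right end.
Beam weight: 13.2 × 9.8 = 129.4 N down at 2.795 m → arm 2.795 m, τ = 129.4 × 2.795 = 361.7 N·m counterclockwise.
Battery pack: 25.4 × 9.8 = 248.9 N down at 2.62 m → arm 2.97 m, τ = 248.9 × 2.97 = 739.2 N·m counterclockwise.
Speaker: 6.45 × 9.8 = 63.21 N down at 0.611 m → arm 4.979 m, τ = 63.21 × 4.979 = 314.7 N·m counterclockwise.
Bag of cement: 22.5 × 9.8 = 220.5 N down at 1.56 m → arm 4.03 m, τ = 220.5 × 4.03 = 888.6 N·m counterclockwise.
Potted plant: 3.05 × 9.8 = 29.89 N down at 3.99 m → arm 1.6 m, τ = 29.89 × 1.6 = 47.82 N·m counterclockwise.
Net moment of the loads = 2352 N·m counterclockwise.
The upward force F acts at the left end, arm 5.59 m, giving F × 5.59 clockwise.
Setting net torque to zero: F × 5.59 = 2352 → F = 2352 / 5.59 = 421 N.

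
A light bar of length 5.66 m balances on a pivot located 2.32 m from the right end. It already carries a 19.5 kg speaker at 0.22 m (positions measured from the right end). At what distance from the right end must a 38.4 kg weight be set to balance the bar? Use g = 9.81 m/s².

Sum moments about the pivot (at 2.32 m from the right end) (the support reaction has zero arm there).
Speaker: 19.5 × 9.81 = 191.3 N down at 0.22 m → arm 2.1 m, τ = 191.3 × 2.1 = 401.7 N·m clockwise.
Net moment of existing loads = 401.7 N·m clockwise.
The weight weighs 38.4 × 9.81 = 376.7 N and must supply an equal counterclockwise moment, so its lever arm about the pivot is 401.7 / 376.7 = 1.07 m.
That puts it at 2.32 + 1.07 = 3.39 m from the right end.

x ≈ 3.39 m from the right end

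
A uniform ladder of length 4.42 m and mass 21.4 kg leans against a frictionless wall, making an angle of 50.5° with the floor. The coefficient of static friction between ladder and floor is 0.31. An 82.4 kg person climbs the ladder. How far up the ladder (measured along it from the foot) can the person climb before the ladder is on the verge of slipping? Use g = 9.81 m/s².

d ≈ 1.52 m

Take moments about the foot of the ladder.
Ladder weight 21.4×9.81 = 209.9 N acts at 2.21 m along the ladder; its horizontal arm is 2.21·cos50.5° = 1.406 m → τ = 295.1 N·m clockwise.
Person weight 82.4×9.81 = 808.3 N at distance d → arm d·cos50.5° → τ = 808.3·d·0.6361 clockwise.
Wall normal N at the top has arm L sinθ = 3.411 m counterclockwise, so Στ = 0 gives N·3.411 = 295.1 + 514.2·d.
ΣFy = 0 ⇒ N_floor = 1018 N, so the maximum friction is μ_s·N_floor = 0.31×1018 = 315.6 N. ΣFx = 0 ⇒ N_wall = f, so at the slipping point N = 315.6 N.
Substituting: 315.6×3.411 = 295.1 + 514.2·d ⇒ d = (1077 − 295.1) / 514.2 = 1.52 m.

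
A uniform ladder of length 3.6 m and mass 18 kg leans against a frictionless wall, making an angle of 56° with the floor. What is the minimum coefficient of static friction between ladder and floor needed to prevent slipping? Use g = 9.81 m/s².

About the foot of the ladder:
Ladder weight 18×9.81 = 176.6 N acts at 1.8 m along the ladder; its horizontal arm is 1.8·cos56° = 1.007 m → τ = 177.8 N·m clockwise.
Wall normal N acts horizontally at the top; its moment arm is the height L sinθ = 3.6·sin56° = 2.985 m, counterclockwise.
Balancing moments: N × 2.985 = 177.8, giving N = 59.56 N.
ΣFx = 0 ⇒ f = N_wall = 59.56 N. ΣFy = 0 ⇒ N_floor = 176.6 N.
μ_min = f / N_floor = 59.56 / 176.6 = 0.337.

μ_min ≈ 0.337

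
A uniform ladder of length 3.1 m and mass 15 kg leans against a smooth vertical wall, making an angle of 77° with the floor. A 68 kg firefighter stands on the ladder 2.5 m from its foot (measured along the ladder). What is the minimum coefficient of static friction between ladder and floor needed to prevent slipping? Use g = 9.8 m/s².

Choose the foot of the ladder as the axis so the floor normal and friction both act there and drop out.
Ladder weight 15×9.8 = 147 N acts at 1.55 m along the ladder; its horizontal arm is 1.55·cos77° = 0.3487 m → τ = 51.26 N·m clockwise.
Firefighter: 68×9.8 = 666.4 N at 2.5 m → arm 0.5624 m → τ = 374.8 N·m clockwise.
Wall normal N acts horizontally at the top; its moment arm is the height L sinθ = 3.1·sin77° = 3.021 m, counterclockwise.
For rotational equilibrium, N × 3.021 = 426.1, so N = 141 N.
ΣFx = 0 ⇒ f = N_wall = 141 N. ΣFy = 0 ⇒ N_floor = 813.4 N.
μ_min = f / N_floor = 141 / 813.4 = 0.173.

μ_min ≈ 0.173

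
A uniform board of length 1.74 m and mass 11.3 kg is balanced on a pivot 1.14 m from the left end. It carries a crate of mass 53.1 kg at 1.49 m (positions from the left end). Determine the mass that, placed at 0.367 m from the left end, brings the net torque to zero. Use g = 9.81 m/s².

m ≈ 20.1 kg

About the pivot (at 1.14 m from the left end):
Beam weight: 11.3 × 9.81 = 110.9 N down at 0.87 m → arm 0.27 m, τ = 110.9 × 0.27 = 29.94 N·m counterclockwise.
Crate: 53.1 × 9.81 = 520.9 N down at 1.49 m → arm 0.35 m, τ = 520.9 × 0.35 = 182.3 N·m clockwise.
Net moment of known loads = 152.4 N·m clockwise.
An unknown mass m at 0.367 m has arm 0.773 m; its moment is m·g·0.773 counterclockwise.
Balancing moments: m × 9.81 × 0.773 = 152.4, giving m = 152.4 / (9.81 × 0.773) = 20.1 kg.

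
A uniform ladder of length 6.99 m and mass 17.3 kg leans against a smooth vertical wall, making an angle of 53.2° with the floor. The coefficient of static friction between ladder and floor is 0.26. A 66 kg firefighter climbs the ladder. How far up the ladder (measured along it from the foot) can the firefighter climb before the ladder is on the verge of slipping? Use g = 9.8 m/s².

d ≈ 2.15 m

Take moments about the foot of the ladder.
Ladder weight 17.3×9.8 = 169.5 N acts at 3.495 m along the ladder; its horizontal arm is 3.495·cos53.2° = 2.094 m → τ = 354.9 N·m clockwise.
Firefighter weight 66×9.8 = 646.8 N at distance d → arm d·cos53.2° → τ = 646.8·d·0.599 clockwise.
Wall normal N at the top has arm L sinθ = 5.597 m counterclockwise, so Στ = 0 gives N·5.597 = 354.9 + 387.4·d.
ΣFy = 0 ⇒ N_floor = 816.3 N, so the maximum friction is μ_s·N_floor = 0.26×816.3 = 212.2 N. ΣFx = 0 ⇒ N_wall = f, so at the slipping point N = 212.2 N.
Substituting: 212.2×5.597 = 354.9 + 387.4·d ⇒ d = (1188 − 354.9) / 387.4 = 2.15 m.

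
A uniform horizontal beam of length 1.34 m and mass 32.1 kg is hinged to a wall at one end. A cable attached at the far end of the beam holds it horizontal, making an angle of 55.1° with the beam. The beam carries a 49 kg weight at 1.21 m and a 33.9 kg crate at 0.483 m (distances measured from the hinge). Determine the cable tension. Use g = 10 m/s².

Sum moments about the hinge (the unknown hinge reaction has zero arm there).
Beam weight: 32.1 × 10 = 321 N down at 0.67 m → arm 0.67 m, τ = 321 × 0.67 = 215.1 N·m clockwise.
Weight: 49 × 10 = 490 N down at 1.21 m → arm 1.21 m, τ = 490 × 1.21 = 592.9 N·m clockwise.
Crate: 33.9 × 10 = 339 N down at 0.483 m → arm 0.483 m, τ = 339 × 0.483 = 163.7 N·m clockwise.
Total clockwise load moment = 971.7 N·m.
The cable tension T acts at 1.34 m; only its component perpendicular to the beam, T sinθ, produces torque. sin 55.1° = 0.8202.
Στ = 0 ⇒ T × 1.34 × 0.8202 = 971.7 ⇒ T = 971.7 / 1.099 = 884 N.

T ≈ 884 N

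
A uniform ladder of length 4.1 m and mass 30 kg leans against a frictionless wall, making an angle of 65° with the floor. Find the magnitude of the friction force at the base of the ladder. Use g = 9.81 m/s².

f ≈ 68.6 N

Taking torques about the foot of the ladder:
Ladder weight 30×9.81 = 294.3 N acts at 2.05 m along the ladder; its horizontal arm is 2.05·cos65° = 0.8664 m → τ = 255 N·m clockwise.
Wall normal N acts horizontally at the top; its moment arm is the height L sinθ = 4.1·sin65° = 3.716 m, counterclockwise.
For rotational equilibrium, N × 3.716 = 255, so N = 68.6 N.
ΣFx = 0: friction at the foot balances the wall's push, so f = N_wall = 68.6 N.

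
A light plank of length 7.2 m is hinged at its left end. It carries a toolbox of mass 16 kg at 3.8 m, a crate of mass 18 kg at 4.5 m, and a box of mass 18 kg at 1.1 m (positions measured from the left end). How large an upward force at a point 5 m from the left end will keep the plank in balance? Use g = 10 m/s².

Taking torques about the left end:
Toolbox: 16 × 10 = 160 N down at 3.8 m → arm 3.8 m, τ = 160 × 3.8 = 608 N·m clockwise.
Crate: 18 × 10 = 180 N down at 4.5 m → arm 4.5 m, τ = 180 × 4.5 = 810 N·m clockwise.
Box: 18 × 10 = 180 N down at 1.1 m → arm 1.1 m, τ = 180 × 1.1 = 198 N·m clockwise.
Net moment of the loads = 1616 N·m clockwise.
The upward force F acts at a point 5 m from the left end, arm 5 m, giving F × 5 counterclockwise.
Balancing moments: F × 5 = 1616, giving F = 1616 / 5 = 323 N.

F ≈ 323 N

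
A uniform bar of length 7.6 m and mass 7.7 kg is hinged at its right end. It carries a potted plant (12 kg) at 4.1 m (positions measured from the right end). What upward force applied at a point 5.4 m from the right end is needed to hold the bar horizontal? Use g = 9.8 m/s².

F ≈ 142 N

Take moments about the right end.
Beam weight: 7.7 × 9.8 = 75.46 N down at 3.8 m → arm 3.8 m, τ = 75.46 × 3.8 = 286.7 N·m counterclockwise.
Potted plant: 12 × 9.8 = 117.6 N down at 4.1 m → arm 4.1 m, τ = 117.6 × 4.1 = 482.2 N·m counterclockwise.
Net moment of the loads = 768.9 N·m counterclockwise.
The upward force F acts at a point 5.4 m from the right end, arm 5.4 m, giving F × 5.4 clockwise.
Balancing moments: F × 5.4 = 768.9, giving F = 768.9 / 5.4 = 142 N.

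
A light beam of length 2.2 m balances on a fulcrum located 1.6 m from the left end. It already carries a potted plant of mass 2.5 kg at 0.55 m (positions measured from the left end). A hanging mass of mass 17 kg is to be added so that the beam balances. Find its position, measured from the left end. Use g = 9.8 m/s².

x ≈ 1.75 m from the left end

Choose the fulcrum (at 1.6 m from the left end) as the axis so the support reaction has zero arm there.
Potted plant: 2.5 × 9.8 = 24.5 N down at 0.55 m → arm 1.05 m, τ = 24.5 × 1.05 = 25.73 N·m counterclockwise.
Net moment of existing loads = 25.73 N·m counterclockwise.
The hanging mass weighs 17 × 9.8 = 166.6 N and must supply an equal clockwise moment, so its lever arm about the fulcrum is 25.73 / 166.6 = 0.154 m.
That puts it at 1.6 + 0.154 = 1.75 m from the left end.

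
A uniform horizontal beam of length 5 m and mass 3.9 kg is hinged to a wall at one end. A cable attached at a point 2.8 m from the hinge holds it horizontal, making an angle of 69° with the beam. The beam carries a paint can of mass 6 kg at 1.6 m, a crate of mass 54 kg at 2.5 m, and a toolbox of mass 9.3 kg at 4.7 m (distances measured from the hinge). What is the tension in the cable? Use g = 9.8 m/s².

T ≈ 743 N

Sum moments about the hinge (the unknown hinge reaction has zero arm there).
Beam weight: 3.9 × 9.8 = 38.22 N down at 2.5 m → arm 2.5 m, τ = 38.22 × 2.5 = 95.55 N·m clockwise.
Paint can: 6 × 9.8 = 58.8 N down at 1.6 m → arm 1.6 m, τ = 58.8 × 1.6 = 94.08 N·m clockwise.
Crate: 54 × 9.8 = 529.2 N down at 2.5 m → arm 2.5 m, τ = 529.2 × 2.5 = 1323 N·m clockwise.
Toolbox: 9.3 × 9.8 = 91.14 N down at 4.7 m → arm 4.7 m, τ = 91.14 × 4.7 = 428.4 N·m clockwise.
Total clockwise load moment = 1941 N·m.
The cable tension T acts at 2.8 m; only its component perpendicular to the beam, T sinθ, produces torque. sin 69° = 0.9336.
Setting net torque to zero: T × 2.8 × 0.9336 = 1941 → T = 1941 / 2.614 = 743 N.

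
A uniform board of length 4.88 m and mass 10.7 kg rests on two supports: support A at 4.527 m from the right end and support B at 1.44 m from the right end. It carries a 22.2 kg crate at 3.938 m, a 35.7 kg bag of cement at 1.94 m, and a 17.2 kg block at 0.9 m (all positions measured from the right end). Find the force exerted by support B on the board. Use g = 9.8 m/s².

R_B ≈ 604 N

Take moments about support A.
Beam weight: 10.7 × 9.8 = 104.9 N down at 2.44 m → arm 2.087 m, τ = 104.9 × 2.087 = 218.9 N·m clockwise.
Crate: 22.2 × 9.8 = 217.6 N down at 3.938 m → arm 0.589 m, τ = 217.6 × 0.589 = 128.2 N·m clockwise.
Bag of cement: 35.7 × 9.8 = 349.9 N down at 1.94 m → arm 2.587 m, τ = 349.9 × 2.587 = 905.2 N·m clockwise.
Block: 17.2 × 9.8 = 168.6 N down at 0.9 m → arm 3.627 m, τ = 168.6 × 3.627 = 611.5 N·m clockwise.
Net load moment about support A = 1864 N·m clockwise.
Reaction R at support B is upward at 1.44 m, arm 3.087 m → moment R × 3.087 counterclockwise.
Balancing moments: R × 3.087 = 1864, giving R = 604 N.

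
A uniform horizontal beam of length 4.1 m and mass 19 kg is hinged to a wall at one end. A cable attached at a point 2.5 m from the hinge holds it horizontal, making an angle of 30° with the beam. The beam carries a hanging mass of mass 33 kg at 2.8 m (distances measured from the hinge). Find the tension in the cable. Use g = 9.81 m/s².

T ≈ 1030 N

Sum moments about the hinge (the unknown hinge reaction has zero arm there).
Beam weight: 19 × 9.81 = 186.4 N down at 2.05 m → arm 2.05 m, τ = 186.4 × 2.05 = 382.1 N·m clockwise.
Hanging mass: 33 × 9.81 = 323.7 N down at 2.8 m → arm 2.8 m, τ = 323.7 × 2.8 = 906.4 N·m clockwise.
Total clockwise load moment = 1288 N·m.
The cable tension T acts at 2.5 m; only its component perpendicular to the beam, T sinθ, produces torque. sin 30° = 0.5.
Setting net torque to zero: T × 2.5 × 0.5 = 1288 → T = 1288 / 1.25 = 1030 N.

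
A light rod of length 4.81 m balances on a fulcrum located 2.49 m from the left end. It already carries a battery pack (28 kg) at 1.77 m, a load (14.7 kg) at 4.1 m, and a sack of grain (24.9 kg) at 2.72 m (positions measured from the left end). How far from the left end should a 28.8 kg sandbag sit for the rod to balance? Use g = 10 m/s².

About the fulcrum (at 2.49 m from the left end):
Battery pack: 28 × 10 = 280 N down at 1.77 m → arm 0.72 m, τ = 280 × 0.72 = 201.6 N·m counterclockwise.
Load: 14.7 × 10 = 147 N down at 4.1 m → arm 1.61 m, τ = 147 × 1.61 = 236.7 N·m clockwise.
Sack of grain: 24.9 × 10 = 249 N down at 2.72 m → arm 0.23 m, τ = 249 × 0.23 = 57.27 N·m clockwise.
Net moment of existing loads = 92.37 N·m clockwise.
The sandbag weighs 28.8 × 10 = 288 N and must supply an equal counterclockwise moment, so its lever arm about the fulcrum is 92.37 / 288 = 0.321 m.
That puts it at 2.49 − 0.321 = 2.17 m from the left end.

x ≈ 2.17 m from the left end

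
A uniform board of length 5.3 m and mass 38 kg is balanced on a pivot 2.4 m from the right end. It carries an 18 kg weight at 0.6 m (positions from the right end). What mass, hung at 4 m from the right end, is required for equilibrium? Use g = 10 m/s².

m ≈ 14.3 kg

Choose the pivot (at 2.4 m from the right end) as the axis so the support reaction has zero arm there.
Beam weight: 38 × 10 = 380 N down at 2.65 m → arm 0.25 m, τ = 380 × 0.25 = 95 N·m counterclockwise.
Weight: 18 × 10 = 180 N down at 0.6 m → arm 1.8 m, τ = 180 × 1.8 = 324 N·m clockwise.
Net moment of known loads = 229 N·m clockwise.
An unknown mass m at 4 m has arm 1.6 m; its moment is m·g·1.6 counterclockwise.
Στ = 0 ⇒ m × 10 × 1.6 = 229 ⇒ m = 229 / (10 × 1.6) = 14.3 kg.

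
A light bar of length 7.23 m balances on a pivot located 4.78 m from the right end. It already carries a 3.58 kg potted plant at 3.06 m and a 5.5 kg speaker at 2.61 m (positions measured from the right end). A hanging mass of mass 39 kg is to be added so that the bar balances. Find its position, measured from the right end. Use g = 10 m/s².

Take moments about the pivot (at 4.78 m from the right end).
Potted plant: 3.58 × 10 = 35.8 N down at 3.06 m → arm 1.72 m, τ = 35.8 × 1.72 = 61.58 N·m clockwise.
Speaker: 5.5 × 10 = 55 N down at 2.61 m → arm 2.17 m, τ = 55 × 2.17 = 119.3 N·m clockwise.
Net moment of existing loads = 180.9 N·m clockwise.
The hanging mass weighs 39 × 10 = 390 N and must supply an equal counterclockwise moment, so its lever arm about the pivot is 180.9 / 390 = 0.464 m.
That puts it at 4.78 + 0.464 = 5.24 m from the right end.

x ≈ 5.24 m from the right end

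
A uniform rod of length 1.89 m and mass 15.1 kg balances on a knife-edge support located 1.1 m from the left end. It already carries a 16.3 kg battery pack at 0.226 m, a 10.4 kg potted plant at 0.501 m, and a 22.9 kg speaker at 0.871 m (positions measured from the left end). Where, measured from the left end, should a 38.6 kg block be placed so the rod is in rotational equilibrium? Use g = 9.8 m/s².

x ≈ 1.83 m from the left end

Taking torques about the knife-edge support (at 1.1 m from the left end):
Beam weight: 15.1 × 9.8 = 148 N down at 0.945 m → arm 0.155 m, τ = 148 × 0.155 = 22.94 N·m counterclockwise.
Battery pack: 16.3 × 9.8 = 159.7 N down at 0.226 m → arm 0.874 m, τ = 159.7 × 0.874 = 139.6 N·m counterclockwise.
Potted plant: 10.4 × 9.8 = 101.9 N down at 0.501 m → arm 0.599 m, τ = 101.9 × 0.599 = 61.04 N·m counterclockwise.
Speaker: 22.9 × 9.8 = 224.4 N down at 0.871 m → arm 0.229 m, τ = 224.4 × 0.229 = 51.39 N·m counterclockwise.
Net moment of existing loads = 275 N·m counterclockwise.
The block weighs 38.6 × 9.8 = 378.3 N and must supply an equal clockwise moment, so its lever arm about the knife-edge support is 275 / 378.3 = 0.727 m.
That puts it at 1.1 + 0.727 = 1.83 m from the left end.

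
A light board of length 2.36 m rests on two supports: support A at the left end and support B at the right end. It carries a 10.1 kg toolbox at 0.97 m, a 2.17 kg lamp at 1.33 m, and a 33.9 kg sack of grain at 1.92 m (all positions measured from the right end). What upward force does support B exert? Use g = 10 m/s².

R_B ≈ 132 N

Choose support A as the axis so its reaction then has zero moment arm.
Toolbox: 10.1 × 10 = 101 N down at 0.97 m → arm 1.39 m, τ = 101 × 1.39 = 140.4 N·m clockwise.
Lamp: 2.17 × 10 = 21.7 N down at 1.33 m → arm 1.03 m, τ = 21.7 × 1.03 = 22.35 N·m clockwise.
Sack of grain: 33.9 × 10 = 339 N down at 1.92 m → arm 0.44 m, τ = 339 × 0.44 = 149.2 N·m clockwise.
Net load moment about support A = 311.9 N·m clockwise.
Reaction R at support B is upward at 0 m, arm 2.36 m → moment R × 2.36 counterclockwise.
Στ = 0 ⇒ R × 2.36 = 311.9 ⇒ R = 132 N.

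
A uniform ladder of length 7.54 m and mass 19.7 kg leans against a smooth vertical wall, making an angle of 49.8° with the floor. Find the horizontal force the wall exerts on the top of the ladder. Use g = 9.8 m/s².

About the foot of the ladder:
Ladder weight 19.7×9.8 = 193.1 N acts at 3.77 m along the ladder; its horizontal arm is 3.77·cos49.8° = 2.433 m → τ = 469.8 N·m clockwise.
Wall normal N acts horizontally at the top; its moment arm is the height L sinθ = 7.54·sin49.8° = 5.759 m, counterclockwise.
Setting net torque to zero: N × 5.759 = 469.8 → N = 81.6 N.

N_wall ≈ 81.6 N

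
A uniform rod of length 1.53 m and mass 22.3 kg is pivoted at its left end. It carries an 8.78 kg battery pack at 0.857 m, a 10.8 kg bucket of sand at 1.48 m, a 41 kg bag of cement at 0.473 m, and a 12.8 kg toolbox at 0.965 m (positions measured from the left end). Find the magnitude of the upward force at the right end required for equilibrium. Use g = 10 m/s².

F ≈ 473 N

About the left end:
Beam weight: 22.3 × 10 = 223 N down at 0.765 m → arm 0.765 m, τ = 223 × 0.765 = 170.6 N·m clockwise.
Battery pack: 8.78 × 10 = 87.8 N down at 0.857 m → arm 0.857 m, τ = 87.8 × 0.857 = 75.24 N·m clockwise.
Bucket of sand: 10.8 × 10 = 108 N down at 1.48 m → arm 1.48 m, τ = 108 × 1.48 = 159.8 N·m clockwise.
Bag of cement: 41 × 10 = 410 N down at 0.473 m → arm 0.473 m, τ = 410 × 0.473 = 193.9 N·m clockwise.
Toolbox: 12.8 × 10 = 128 N down at 0.965 m → arm 0.965 m, τ = 128 × 0.965 = 123.5 N·m clockwise.
Net moment of the loads = 723 N·m clockwise.
The upward force F acts at the right end, arm 1.53 m, giving F × 1.53 counterclockwise.
Setting net torque to zero: F × 1.53 = 723 → F = 723 / 1.53 = 473 N.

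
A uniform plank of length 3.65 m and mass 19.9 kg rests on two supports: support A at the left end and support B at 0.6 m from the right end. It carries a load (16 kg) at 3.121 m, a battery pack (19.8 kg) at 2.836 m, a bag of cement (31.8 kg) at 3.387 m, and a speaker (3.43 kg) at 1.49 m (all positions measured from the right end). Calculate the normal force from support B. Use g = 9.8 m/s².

R_B ≈ 246 N

Sum moments about support A (its reaction then has zero moment arm).
Beam weight: 19.9 × 9.8 = 195 N down at 1.825 m → arm 1.825 m, τ = 195 × 1.825 = 355.9 N·m clockwise.
Load: 16 × 9.8 = 156.8 N down at 3.121 m → arm 0.529 m, τ = 156.8 × 0.529 = 82.95 N·m clockwise.
Battery pack: 19.8 × 9.8 = 194 N down at 2.836 m → arm 0.814 m, τ = 194 × 0.814 = 157.9 N·m clockwise.
Bag of cement: 31.8 × 9.8 = 311.6 N down at 3.387 m → arm 0.263 m, τ = 311.6 × 0.263 = 81.95 N·m clockwise.
Speaker: 3.43 × 9.8 = 33.61 N down at 1.49 m → arm 2.16 m, τ = 33.61 × 2.16 = 72.6 N·m clockwise.
Net load moment about support A = 751.3 N·m clockwise.
Reaction R at support B is upward at 0.6 m, arm 3.05 m → moment R × 3.05 counterclockwise.
Setting net torque to zero: R × 3.05 = 751.3 → R = 246 N.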